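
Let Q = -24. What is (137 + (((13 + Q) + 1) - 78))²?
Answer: 2401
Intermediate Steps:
(137 + (((13 + Q) + 1) - 78))² = (137 + (((13 - 24) + 1) - 78))² = (137 + ((-11 + 1) - 78))² = (137 + (-10 - 78))² = (137 - 88)² = 49² = 2401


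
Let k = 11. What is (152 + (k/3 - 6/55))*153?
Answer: 1309017/55 ≈ 23800.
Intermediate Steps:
(152 + (k/3 - 6/55))*153 = (152 + (11/3 - 6/55))*153 = (152 + 587/165)*153 = (25667/165)*153 = 1309017/55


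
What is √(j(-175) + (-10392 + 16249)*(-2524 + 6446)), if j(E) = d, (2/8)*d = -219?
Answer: √22970278 ≈ 4792.7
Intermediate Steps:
d = -876 (d = 4*(-219) = -876)
j(E) = -876
√(j(-175) + (-10392 + 16249)*(-2524 + 6446)) = √(-876 + (-10392 + 16249)*(-2524 + 6446)) = √(-876 + 5857*3922) = √(-876 + 22971154) = √22970278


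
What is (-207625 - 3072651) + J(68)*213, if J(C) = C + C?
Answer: -3251308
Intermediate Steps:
J(C) = 2*C
(-207625 - 3072651) + J(68)*213 = (-207625 - 3072651) + (2*68)*213 = -3280276 + 136*213 = -3280276 + 28968 = -3251308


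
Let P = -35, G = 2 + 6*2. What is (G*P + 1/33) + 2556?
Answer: 68179/33 ≈ 2066.0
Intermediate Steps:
G = 14 (G = 2 + 12 = 14)
(G*P + 1/33) + 2556 = (14*(-35) + 1/33) + 2556 = (-490 + 1/33) + 2556 = -16169/33 + 2556 = 68179/33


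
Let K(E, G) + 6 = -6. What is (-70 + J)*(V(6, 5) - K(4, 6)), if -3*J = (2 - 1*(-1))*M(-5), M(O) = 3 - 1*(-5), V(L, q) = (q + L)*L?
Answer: -6084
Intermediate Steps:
K(E, G) = -12 (K(E, G) = -6 - 6 = -12)
V(L, q) = L*(L + q) (V(L, q) = (L + q)*L = L*(L + q))
M(O) = 8 (M(O) = 3 + 5 = 8)
J = -8 (J = -(2 - 1*(-1))*8/3 = -(2 + 1)*8/3 = -8 ≈ -8.0000)
(-70 + J)*(V(6, 5) - K(4, 6)) = (-70 - 8)*(6*(6 + 5) - 1*(-12)) = -78*(6*11 + 12) = -78*(66 + 12) = -78*78 = -6084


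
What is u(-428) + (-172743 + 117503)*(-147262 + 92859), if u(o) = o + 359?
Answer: 3005221651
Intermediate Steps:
u(o) = 359 + o
u(-428) + (-172743 + 117503)*(-147262 + 92859) = (359 - 428) + (-172743 + 117503)*(-147262 + 92859) = -69 - 55240*(-54403) = -69 + 3005221720 = 3005221651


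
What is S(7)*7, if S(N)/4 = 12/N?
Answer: 48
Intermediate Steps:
S(N) = 48/N (S(N) = 4*(12/N) = 48/N)
S(7)*7 = (48/7)*7 = 48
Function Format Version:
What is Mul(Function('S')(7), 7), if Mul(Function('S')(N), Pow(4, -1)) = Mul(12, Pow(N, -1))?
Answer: 48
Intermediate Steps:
Function('S')(N) = Mul(48, Pow(N, -1)) (Function('S')(N) = Mul(4, Mul(12, Pow(N, -1))) = Mul(48, Pow(N, -1)))
Mul(Function('S')(7), 7) = Mul(Mul(48, Pow(7, -1)), 7) = Mul(Mul(48, Rational(1, 7)), 7) = Mul(Rational(48, 7), 7) = 48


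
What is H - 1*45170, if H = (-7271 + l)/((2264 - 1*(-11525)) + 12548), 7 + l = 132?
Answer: -396549812/8779 ≈ -45170.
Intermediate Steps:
l = 125 (l = -7 + 132 = 125)
H = -2382/8779 (H = (-7271 + 125)/((2264 - 1*(-11525)) + 12548) = -7146/((2264 + 11525) + 12548) = -7146/(13789 + 12548) = -7146/26337 = -7146*1/26337 = -2382/8779 ≈ -0.27133)
H - 1*45170 = -2382/8779 - 1*45170 = -2382/8779 - 45170 = -396549812/8779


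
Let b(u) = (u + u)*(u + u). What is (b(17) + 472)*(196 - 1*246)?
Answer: -81400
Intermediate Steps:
b(u) = 4*u² (b(u) = (2*u)*(2*u) = 4*u²)
(b(17) + 472)*(196 - 1*246) = (4*17² + 472)*(196 - 1*246) = (4*289 + 472)*(196 - 246) = (1156 + 472)*(-50) = 1628*(-50) = -81400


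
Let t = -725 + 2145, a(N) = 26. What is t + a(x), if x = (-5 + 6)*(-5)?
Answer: 1446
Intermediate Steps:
x = -5 (x = 1*(-5) = -5)
t = 1420
t + a(x) = 1420 + 26 = 1446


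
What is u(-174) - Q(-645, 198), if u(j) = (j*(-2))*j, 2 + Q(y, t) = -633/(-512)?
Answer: -31002233/512 ≈ -60551.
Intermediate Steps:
Q(y, t) = -391/512 (Q(y, t) = -2 - 633/(-512) = -2 - 633*(-1/512) = -2 + 633/512 = -391/512)
u(j) = -2*j² (u(j) = (-2*j)*j = -2*j²)
u(-174) - Q(-645, 198) = -2*(-174)² - 1*(-391/512) = -2*30276 + 391/512 = -60552 + 391/512 = -31002233/512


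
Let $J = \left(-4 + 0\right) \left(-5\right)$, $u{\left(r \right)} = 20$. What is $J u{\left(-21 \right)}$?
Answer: $400$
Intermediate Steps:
$J = 20$ ($J = \left(-4\right) \left(-5\right) = 20$)
$J u{\left(-21 \right)} = 20 \cdot 20 = 400$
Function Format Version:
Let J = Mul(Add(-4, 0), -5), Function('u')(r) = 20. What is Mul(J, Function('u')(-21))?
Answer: 400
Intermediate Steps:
J = 20 (J = Mul(-4, -5) = 20)
Mul(J, Function('u')(-21)) = Mul(20, 20) = 400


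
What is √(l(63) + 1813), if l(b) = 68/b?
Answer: √800009/21 ≈ 42.592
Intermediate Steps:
√(l(63) + 1813) = √(68/63 + 1813) = √(114287/63) = √800009/21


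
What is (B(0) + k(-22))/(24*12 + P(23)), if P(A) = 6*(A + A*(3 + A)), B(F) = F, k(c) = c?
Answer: -11/2007 ≈ -0.0054808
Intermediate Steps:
P(A) = 6*A + 6*A*(3 + A)
(B(0) + k(-22))/(24*12 + P(23)) = (0 - 22)/(24*12 + 6*23*(4 + 23)) = -22/(288 + 6*23*27) = -22/(288 + 3726) = -22/4014 = -22*1/4014 = -11/2007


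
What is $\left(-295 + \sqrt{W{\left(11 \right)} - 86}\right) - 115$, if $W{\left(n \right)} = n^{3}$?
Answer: $-410 + \sqrt{1245} \approx -374.72$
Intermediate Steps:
$\left(-295 + \sqrt{W{\left(11 \right)} - 86}\right) - 115 = \left(-295 + \sqrt{11^{3} - 86}\right) - 115 = \left(-295 + \sqrt{1331 - 86}\right) - 115 = \left(-295 + \sqrt{1245}\right) - 115 = -410 + \sqrt{1245}$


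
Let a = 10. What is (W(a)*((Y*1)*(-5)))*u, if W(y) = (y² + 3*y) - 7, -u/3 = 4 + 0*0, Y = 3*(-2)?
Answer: -44280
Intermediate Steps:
Y = -6
u = -12 (u = -3*(4 + 0*0) = -3*(4 + 0) = -3*4 = -12)
W(y) = -7 + y² + 3*y
(W(a)*((Y*1)*(-5)))*u = ((-7 + 10² + 3*10)*(-6*1*(-5)))*(-12) = ((-7 + 100 + 30)*(-6*(-5)))*(-12) = (123*30)*(-12) = 3690*(-12) = -44280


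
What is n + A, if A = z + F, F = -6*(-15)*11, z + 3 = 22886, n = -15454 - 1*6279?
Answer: 2140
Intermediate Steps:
n = -21733 (n = -15454 - 6279 = -21733)
z = 22883 (z = -3 + 22886 = 22883)
F = 990 (F = 90*11 = 990)
A = 23873 (A = 22883 + 990 = 23873)
n + A = -21733 + 23873 = 2140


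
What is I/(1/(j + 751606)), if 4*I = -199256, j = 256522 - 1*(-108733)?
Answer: -55635313854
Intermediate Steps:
j = 365255 (j = 256522 + 108733 = 365255)
I = -49814 (I = (1/4)*(-199256) = -49814)
I/(1/(j + 751606)) = -49814/(1/(365255 + 751606)) = -49814/(1/1116861) = -49814/1/1116861 = -49814*1116861 = -55635313854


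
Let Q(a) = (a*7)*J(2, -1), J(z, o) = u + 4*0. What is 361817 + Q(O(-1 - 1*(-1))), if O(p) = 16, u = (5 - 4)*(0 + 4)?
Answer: 362265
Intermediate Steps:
u = 4 (u = 1*4 = 4)
J(z, o) = 4 (J(z, o) = 4 + 4*0 = 4 + 0 = 4)
Q(a) = 28*a (Q(a) = (a*7)*4 = (7*a)*4 = 28*a)
361817 + Q(O(-1 - 1*(-1))) = 361817 + 28*16 = 361817 + 448 = 362265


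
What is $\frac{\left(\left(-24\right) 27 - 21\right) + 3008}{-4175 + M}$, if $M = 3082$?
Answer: $- \frac{2339}{1093} \approx -2.14$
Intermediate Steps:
$\frac{\left(\left(-24\right) 27 - 21\right) + 3008}{-4175 + M} = \frac{\left(\left(-24\right) 27 - 21\right) + 3008}{-4175 + 3082} = \frac{\left(-648 - 21\right) + 3008}{-1093} = \left(-669 + 3008\right) \left(- \frac{1}{1093}\right) = 2339 \left(- \frac{1}{1093}\right) = - \frac{2339}{1093}$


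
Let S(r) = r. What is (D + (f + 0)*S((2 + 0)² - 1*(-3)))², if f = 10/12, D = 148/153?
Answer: 4330561/93636 ≈ 46.249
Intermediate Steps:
D = 148/153 (D = 148*(1/153) = 148/153 ≈ 0.96732)
f = ⅚ (f = 10*(1/12) = ⅚ ≈ 0.83333)
(D + (f + 0)*S((2 + 0)² - 1*(-3)))² = (148/153 + (⅚ + 0)*((2 + 0)² - 1*(-3)))² = (148/153 + 5*(2² + 3)/6)² = (148/153 + 5*(4 + 3)/6)² = (148/153 + (⅚)*7)² = (148/153 + 35/6)² = (2081/306)² = 4330561/93636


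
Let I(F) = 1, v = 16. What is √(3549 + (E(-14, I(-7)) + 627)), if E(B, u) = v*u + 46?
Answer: √4238 ≈ 65.100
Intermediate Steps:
E(B, u) = 46 + 16*u (E(B, u) = 16*u + 46 = 46 + 16*u)
√(3549 + (E(-14, I(-7)) + 627)) = √(3549 + ((46 + 16*1) + 627)) = √(3549 + ((46 + 16) + 627)) = √(3549 + (62 + 627)) = √(3549 + 689) = √4238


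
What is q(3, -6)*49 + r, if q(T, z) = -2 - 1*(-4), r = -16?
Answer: 82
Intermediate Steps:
q(T, z) = 2 (q(T, z) = -2 + 4 = 2)
q(3, -6)*49 + r = 2*49 - 16 = 98 - 16 = 82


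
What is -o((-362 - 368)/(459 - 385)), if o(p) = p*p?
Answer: -133225/1369 ≈ -97.316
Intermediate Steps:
o(p) = p²
-o((-362 - 368)/(459 - 385)) = -((-362 - 368)/(459 - 385))² = -(-730/74)² = -(-730*1/74)² = -(-365/37)² = -1*133225/1369 = -133225/1369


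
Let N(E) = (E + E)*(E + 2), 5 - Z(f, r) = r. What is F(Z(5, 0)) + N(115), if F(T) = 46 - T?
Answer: 26951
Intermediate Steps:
Z(f, r) = 5 - r
N(E) = 2*E*(2 + E) (N(E) = (2*E)*(2 + E) = 2*E*(2 + E))
F(Z(5, 0)) + N(115) = (46 - (5 - 1*0)) + 2*115*(2 + 115) = (46 - (5 + 0)) + 2*115*117 = (46 - 1*5) + 26910 = (46 - 5) + 26910 = 41 + 26910 = 26951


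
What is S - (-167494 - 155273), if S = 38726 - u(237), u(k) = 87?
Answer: 361406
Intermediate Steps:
S = 38639 (S = 38726 - 1*87 = 38726 - 87 = 38639)
S - (-167494 - 155273) = 38639 - (-167494 - 155273) = 38639 - 1*(-322767) = 38639 + 322767 = 361406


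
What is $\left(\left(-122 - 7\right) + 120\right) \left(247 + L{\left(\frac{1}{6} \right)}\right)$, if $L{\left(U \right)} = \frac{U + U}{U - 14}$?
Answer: $- \frac{184491}{83} \approx -2222.8$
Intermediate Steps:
$L{\left(U \right)} = \frac{2 U}{-14 + U}$
$\left(\left(-122 - 7\right) + 120\right) \left(247 + L{\left(\frac{1}{6} \right)}\right) = \left(\left(-122 - 7\right) + 120\right) \left(247 + \frac{2}{6 \left(-14 + \frac{1}{6}\right)}\right) = \left(-129 + 120\right) \left(247 + 2 \cdot \frac{1}{6} \frac{1}{-14 + \frac{1}{6}}\right) = - 9 \left(247 + 2 \cdot \frac{1}{6} \frac{1}{- \frac{83}{6}}\right) = - 9 \left(247 + 2 \cdot \frac{1}{6} \left(- \frac{6}{83}\right)\right) = - 9 \left(247 - \frac{2}{83}\right) = \left(-9\right) \frac{20499}{83} = - \frac{184491}{83}$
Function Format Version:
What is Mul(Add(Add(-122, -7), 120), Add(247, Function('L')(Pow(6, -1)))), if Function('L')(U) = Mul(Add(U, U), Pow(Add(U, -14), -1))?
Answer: Rational(-184491, 83) ≈ -2222.8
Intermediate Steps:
Function('L')(U) = Mul(2, U, Pow(Add(-14, U), -1)) (Function('L')(U) = Mul(Mul(2, U), Pow(Add(-14, U), -1)) = Mul(2, U, Pow(Add(-14, U), -1)))
Mul(Add(Add(-122, -7), 120), Add(247, Function('L')(Pow(6, -1)))) = Mul(Add(Add(-122, -7), 120), Add(247, Mul(2, Pow(6, -1), Pow(Add(-14, Pow(6, -1)), -1)))) = Mul(Add(-129, 120), Add(247, Mul(2, Rational(1, 6), Pow(Add(-14, Rational(1, 6)), -1)))) = Mul(-9, Add(247, Mul(2, Rational(1, 6), Pow(Rational(-83, 6), -1)))) = Mul(-9, Add(247, Mul(2, Rational(1, 6), Rational(-6, 83)))) = Mul(-9, Add(247, Rational(-2, 83))) = Mul(-9, Rational(20499, 83)) = Rational(-184491, 83)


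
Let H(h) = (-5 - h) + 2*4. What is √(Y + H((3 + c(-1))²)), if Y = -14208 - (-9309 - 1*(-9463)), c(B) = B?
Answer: I*√14363 ≈ 119.85*I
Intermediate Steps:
H(h) = 3 - h (H(h) = (-5 - h) + 8 = 3 - h)
Y = -14362 (Y = -14208 - (-9309 + 9463) = -14208 - 1*154 = -14208 - 154 = -14362)
√(Y + H((3 + c(-1))²)) = √(-14362 + (3 - (3 - 1)²)) = √(-14362 + (3 - 1*2²)) = √(-14362 + (3 - 1*4)) = √(-14362 + (3 - 4)) = √(-14362 - 1) = √(-14363) = I*√14363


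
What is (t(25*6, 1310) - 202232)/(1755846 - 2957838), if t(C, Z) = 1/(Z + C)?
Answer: 98419573/584969440 ≈ 0.16825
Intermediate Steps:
t(C, Z) = 1/(C + Z)
(t(25*6, 1310) - 202232)/(1755846 - 2957838) = (1/(25*6 + 1310) - 202232)/(1755846 - 2957838) = (1/(150 + 1310) - 202232)/(-1201992) = (1/1460 - 202232)*(-1/1201992) = -295258719/1460*(-1/1201992) = 98419573/584969440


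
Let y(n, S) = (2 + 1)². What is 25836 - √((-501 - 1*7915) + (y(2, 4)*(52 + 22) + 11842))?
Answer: 25836 - 2*√1023 ≈ 25772.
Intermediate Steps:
y(n, S) = 9 (y(n, S) = 3² = 9)
25836 - √((-501 - 1*7915) + (y(2, 4)*(52 + 22) + 11842)) = 25836 - √((-501 - 1*7915) + (9*(52 + 22) + 11842)) = 25836 - √((-501 - 7915) + (9*74 + 11842)) = 25836 - √(-8416 + (666 + 11842)) = 25836 - √(-8416 + 12508) = 25836 - √4092 = 25836 - 2*√1023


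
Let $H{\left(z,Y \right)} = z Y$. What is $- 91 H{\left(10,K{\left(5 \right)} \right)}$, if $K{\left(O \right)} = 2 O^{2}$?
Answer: $-45500$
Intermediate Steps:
$H{\left(z,Y \right)} = Y z$
$- 91 H{\left(10,K{\left(5 \right)} \right)} = - 91 \cdot 2 \cdot 5^{2} \cdot 10 = - 91 \cdot 2 \cdot 25 \cdot 10 = - 91 \cdot 50 \cdot 10 = \left(-91\right) 500 = -45500$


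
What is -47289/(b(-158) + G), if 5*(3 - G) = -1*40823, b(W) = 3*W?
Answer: -236445/38468 ≈ -6.1465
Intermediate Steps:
G = 40838/5 (G = 3 - (-1)*40823/5 = 3 - 1/5*(-40823) = 3 + 40823/5 = 40838/5 ≈ 8167.6)
-47289/(b(-158) + G) = -47289/(3*(-158) + 40838/5) = -47289/(-474 + 40838/5) = -47289/38468/5 = -47289*5/38468 = -236445/38468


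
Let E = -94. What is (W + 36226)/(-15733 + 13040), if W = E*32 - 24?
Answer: -33194/2693 ≈ -12.326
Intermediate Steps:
W = -3032 (W = -94*32 - 24 = -3008 - 24 = -3032)
(W + 36226)/(-15733 + 13040) = (-3032 + 36226)/(-15733 + 13040) = 33194/(-2693) = 33194*(-1/2693) = -33194/2693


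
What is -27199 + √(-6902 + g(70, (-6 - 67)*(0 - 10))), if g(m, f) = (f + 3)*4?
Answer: -27199 + I*√3970 ≈ -27199.0 + 63.008*I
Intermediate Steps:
g(m, f) = 12 + 4*f (g(m, f) = (3 + f)*4 = 12 + 4*f)
-27199 + √(-6902 + g(70, (-6 - 67)*(0 - 10))) = -27199 + √(-6902 + (12 + 4*((-6 - 67)*(0 - 10)))) = -27199 + √(-6902 + (12 + 4*(-73*(-10)))) = -27199 + √(-6902 + (12 + 4*730)) = -27199 + √(-6902 + (12 + 2920)) = -27199 + √(-6902 + 2932) = -27199 + √(-3970) = -27199 + I*√3970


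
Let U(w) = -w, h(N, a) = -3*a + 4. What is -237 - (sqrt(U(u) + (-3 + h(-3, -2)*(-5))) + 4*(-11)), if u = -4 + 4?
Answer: -193 - I*sqrt(53) ≈ -193.0 - 7.2801*I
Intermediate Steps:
u = 0
h(N, a) = 4 - 3*a
-237 - (sqrt(U(u) + (-3 + h(-3, -2)*(-5))) + 4*(-11)) = -237 - (sqrt(-1*0 + (-3 + (4 - 3*(-2))*(-5))) + 4*(-11)) = -237 - (sqrt(0 + (-3 + (4 + 6)*(-5))) - 44) = -237 - (sqrt(0 + (-3 + 10*(-5))) - 44) = -237 - (sqrt(0 + (-3 - 50)) - 44) = -237 - (sqrt(0 - 53) - 44) = -237 - (sqrt(-53) - 44) = -237 - (I*sqrt(53) - 44) = -237 - (-44 + I*sqrt(53)) = -237 + (44 - I*sqrt(53)) = -193 - I*sqrt(53)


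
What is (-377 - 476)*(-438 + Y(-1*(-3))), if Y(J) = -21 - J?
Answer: 394086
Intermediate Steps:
(-377 - 476)*(-438 + Y(-1*(-3))) = (-377 - 476)*(-438 + (-21 - (-1)*(-3))) = -853*(-438 + (-21 - 1*3)) = -853*(-438 + (-21 - 3)) = -853*(-438 - 24) = -853*(-462) = 394086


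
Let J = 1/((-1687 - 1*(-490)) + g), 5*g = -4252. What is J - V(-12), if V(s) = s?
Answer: 122839/10237 ≈ 12.000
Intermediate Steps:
g = -4252/5 (g = (1/5)*(-4252) = -4252/5 ≈ -850.40)
J = -5/10237 (J = 1/((-1687 - 1*(-490)) - 4252/5) = 1/((-1687 + 490) - 4252/5) = 1/(-1197 - 4252/5) = 1/(-10237/5) = -5/10237 ≈ -0.00048842)
J - V(-12) = -5/10237 - 1*(-12) = -5/10237 + 12 = 122839/10237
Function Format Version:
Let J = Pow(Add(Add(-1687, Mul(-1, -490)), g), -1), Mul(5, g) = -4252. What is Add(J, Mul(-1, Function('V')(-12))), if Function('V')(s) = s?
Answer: Rational(122839, 10237) ≈ 12.000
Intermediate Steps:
g = Rational(-4252, 5) (g = Mul(Rational(1, 5), -4252) = Rational(-4252, 5) ≈ -850.40)
J = Rational(-5, 10237) (J = Pow(Add(Add(-1687, Mul(-1, -490)), Rational(-4252, 5)), -1) = Pow(Add(Add(-1687, 490), Rational(-4252, 5)), -1) = Pow(Add(-1197, Rational(-4252, 5)), -1) = Pow(Rational(-10237, 5), -1) = Rational(-5, 10237) ≈ -0.00048842)
Add(J, Mul(-1, Function('V')(-12))) = Add(Rational(-5, 10237), Mul(-1, -12)) = Add(Rational(-5, 10237), 12) = Rational(122839, 10237)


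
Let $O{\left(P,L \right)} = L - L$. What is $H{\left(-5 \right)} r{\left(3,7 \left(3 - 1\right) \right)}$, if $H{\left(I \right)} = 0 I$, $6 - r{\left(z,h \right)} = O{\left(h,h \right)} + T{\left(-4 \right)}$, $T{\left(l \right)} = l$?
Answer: $0$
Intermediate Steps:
$O{\left(P,L \right)} = 0$
$r{\left(z,h \right)} = 10$ ($r{\left(z,h \right)} = 6 - \left(0 - 4\right) = 6 - -4 = 6 + 4 = 10$)
$H{\left(I \right)} = 0$
$H{\left(-5 \right)} r{\left(3,7 \left(3 - 1\right) \right)} = 0 \cdot 10 = 0$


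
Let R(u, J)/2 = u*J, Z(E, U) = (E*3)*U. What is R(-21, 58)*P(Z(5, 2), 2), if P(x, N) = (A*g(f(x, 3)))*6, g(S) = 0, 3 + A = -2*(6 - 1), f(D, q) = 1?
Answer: 0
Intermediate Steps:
Z(E, U) = 3*E*U (Z(E, U) = (3*E)*U = 3*E*U)
A = -13 (A = -3 - 2*(6 - 1) = -3 - 2*5 = -3 - 10 = -13)
P(x, N) = 0 (P(x, N) = -13*0*6 = 0*6 = 0)
R(u, J) = 2*J*u (R(u, J) = 2*(u*J) = 2*(J*u) = 2*J*u)
R(-21, 58)*P(Z(5, 2), 2) = (2*58*(-21))*0 = -2436*0 = 0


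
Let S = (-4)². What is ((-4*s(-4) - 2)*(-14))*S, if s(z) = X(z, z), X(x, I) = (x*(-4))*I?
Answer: -56896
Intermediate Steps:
X(x, I) = -4*I*x (X(x, I) = (-4*x)*I = -4*I*x)
S = 16
s(z) = -4*z² (s(z) = -4*z*z = -4*z²)
((-4*s(-4) - 2)*(-14))*S = ((-(-16)*(-4)² - 2)*(-14))*16 = ((-(-16)*16 - 2)*(-14))*16 = ((-4*(-64) - 2)*(-14))*16 = ((256 - 2)*(-14))*16 = (254*(-14))*16 = -3556*16 = -56896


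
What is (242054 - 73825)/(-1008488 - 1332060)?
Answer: -168229/2340548 ≈ -0.071876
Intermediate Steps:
(242054 - 73825)/(-1008488 - 1332060) = 168229/(-2340548) = 168229*(-1/2340548) = -168229/2340548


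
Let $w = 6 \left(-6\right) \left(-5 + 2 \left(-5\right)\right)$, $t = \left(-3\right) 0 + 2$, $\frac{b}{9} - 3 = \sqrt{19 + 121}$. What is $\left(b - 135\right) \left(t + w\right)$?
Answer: $-58536 + 9756 \sqrt{35} \approx -818.73$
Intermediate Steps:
$b = 27 + 18 \sqrt{35}$ ($b = 27 + 9 \sqrt{19 + 121} = 27 + 9 \sqrt{140} = 27 + 9 \cdot 2 \sqrt{35} = 27 + 18 \sqrt{35} \approx 133.49$)
$t = 2$ ($t = 0 + 2 = 2$)
$w = 540$ ($w = - 36 \left(-5 - 10\right) = \left(-36\right) \left(-15\right) = 540$)
$\left(b - 135\right) \left(t + w\right) = \left(\left(27 + 18 \sqrt{35}\right) - 135\right) \left(2 + 540\right) = \left(-108 + 18 \sqrt{35}\right) 542 = -58536 + 9756 \sqrt{35}$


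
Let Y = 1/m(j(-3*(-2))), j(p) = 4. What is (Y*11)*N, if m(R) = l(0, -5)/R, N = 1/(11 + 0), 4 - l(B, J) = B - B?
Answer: 1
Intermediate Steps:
l(B, J) = 4 (l(B, J) = 4 - (B - B) = 4 - 1*0 = 4 + 0 = 4)
N = 1/11 ≈ 0.090909
m(R) = 4/R
Y = 1 (Y = 1/(4/4) = 1/(4*(¼)) = 1/1 = 1)
(Y*11)*N = (1*11)*(1/11) = 11*(1/11) = 1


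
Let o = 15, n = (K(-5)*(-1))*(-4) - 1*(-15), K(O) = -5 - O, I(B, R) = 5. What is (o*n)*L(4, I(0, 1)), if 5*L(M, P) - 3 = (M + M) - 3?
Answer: 360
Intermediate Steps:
L(M, P) = 2*M/5 (L(M, P) = 3/5 + ((M + M) - 3)/5 = 3/5 + (2*M - 3)/5 = 3/5 + (-3 + 2*M)/5 = 3/5 + (-3/5 + 2*M/5) = 2*M/5)
n = 15 (n = ((-5 - 1*(-5))*(-1))*(-4) - 1*(-15) = ((-5 + 5)*(-1))*(-4) + 15 = (0*(-1))*(-4) + 15 = 0*(-4) + 15 = 0 + 15 = 15)
(o*n)*L(4, I(0, 1)) = (15*15)*((2/5)*4) = 225*(8/5) = 360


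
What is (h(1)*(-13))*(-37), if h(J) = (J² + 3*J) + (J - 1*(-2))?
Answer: 3367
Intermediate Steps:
h(J) = 2 + J² + 4*J (h(J) = (J² + 3*J) + (J + 2) = (J² + 3*J) + (2 + J) = 2 + J² + 4*J)
(h(1)*(-13))*(-37) = ((2 + 1² + 4*1)*(-13))*(-37) = ((2 + 1 + 4)*(-13))*(-37) = (7*(-13))*(-37) = -91*(-37) = 3367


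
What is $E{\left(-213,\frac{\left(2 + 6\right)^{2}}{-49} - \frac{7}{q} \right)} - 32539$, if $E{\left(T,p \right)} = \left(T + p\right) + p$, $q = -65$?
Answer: $- \frac{104322754}{3185} \approx -32754.0$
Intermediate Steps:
$E{\left(T,p \right)} = T + 2 p$
$E{\left(-213,\frac{\left(2 + 6\right)^{2}}{-49} - \frac{7}{q} \right)} - 32539 = \left(-213 + 2 \left(\frac{\left(2 + 6\right)^{2}}{-49} - \frac{7}{-65}\right)\right) - 32539 = \left(-213 + 2 \left(8^{2} \left(- \frac{1}{49}\right) - - \frac{7}{65}\right)\right) - 32539 = \left(-213 + 2 \left(64 \left(- \frac{1}{49}\right) + \frac{7}{65}\right)\right) - 32539 = \left(-213 + 2 \left(- \frac{64}{49} + \frac{7}{65}\right)\right) - 32539 = \left(-213 + 2 \left(- \frac{3817}{3185}\right)\right) - 32539 = \left(-213 - \frac{7634}{3185}\right) - 32539 = - \frac{686039}{3185} - 32539 = - \frac{104322754}{3185}$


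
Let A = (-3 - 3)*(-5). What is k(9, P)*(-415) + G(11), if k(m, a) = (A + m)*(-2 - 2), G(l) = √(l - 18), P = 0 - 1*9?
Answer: 64740 + I*√7 ≈ 64740.0 + 2.6458*I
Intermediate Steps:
P = -9 (P = 0 - 9 = -9)
G(l) = √(-18 + l)
A = 30 (A = -6*(-5) = 30)
k(m, a) = -120 - 4*m (k(m, a) = (30 + m)*(-2 - 2) = (30 + m)*(-4) = -120 - 4*m)
k(9, P)*(-415) + G(11) = (-120 - 4*9)*(-415) + √(-18 + 11) = (-120 - 36)*(-415) + √(-7) = -156*(-415) + I*√7 = 64740 + I*√7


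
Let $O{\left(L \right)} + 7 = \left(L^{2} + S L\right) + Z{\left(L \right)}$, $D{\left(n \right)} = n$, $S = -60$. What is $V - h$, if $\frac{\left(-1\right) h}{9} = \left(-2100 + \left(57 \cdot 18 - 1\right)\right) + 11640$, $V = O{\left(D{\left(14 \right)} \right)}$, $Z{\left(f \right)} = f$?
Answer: $94448$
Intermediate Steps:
$O{\left(L \right)} = -7 + L^{2} - 59 L$ ($O{\left(L \right)} = -7 + \left(\left(L^{2} - 60 L\right) + L\right) = -7 + \left(L^{2} - 59 L\right) = -7 + L^{2} - 59 L$)
$V = -637$ ($V = -7 + 14^{2} - 826 = -7 + 196 - 826 = -637$)
$h = -95085$ ($h = - 9 \left(\left(-2100 + \left(57 \cdot 18 - 1\right)\right) + 11640\right) = - 9 \left(\left(-2100 + \left(1026 - 1\right)\right) + 11640\right) = - 9 \left(\left(-2100 + 1025\right) + 11640\right) = - 9 \left(-1075 + 11640\right) = \left(-9\right) 10565 = -95085$)
$V - h = -637 - -95085 = -637 + 95085 = 94448$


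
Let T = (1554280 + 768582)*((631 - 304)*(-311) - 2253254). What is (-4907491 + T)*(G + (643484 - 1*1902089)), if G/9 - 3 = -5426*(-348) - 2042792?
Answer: 14493235066163294922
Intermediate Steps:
G = -1390869 (G = 27 + 9*(-5426*(-348) - 2042792) = 27 + 9*(1888248 - 2042792) = 27 + 9*(-154544) = 27 - 1390896 = -1390869)
T = -5470226189762 (T = 2322862*(327*(-311) - 2253254) = 2322862*(-101697 - 2253254) = 2322862*(-2354951) = -5470226189762)
(-4907491 + T)*(G + (643484 - 1*1902089)) = (-4907491 - 5470226189762)*(-1390869 + (643484 - 1*1902089)) = -5470231097253*(-1390869 + (643484 - 1902089)) = -5470231097253*(-1390869 - 1258605) = -5470231097253*(-2649474) = 14493235066163294922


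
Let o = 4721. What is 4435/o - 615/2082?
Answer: 2110085/3276374 ≈ 0.64403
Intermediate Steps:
4435/o - 615/2082 = 4435/4721 - 615/2082 = 4435*(1/4721) - 615*1/2082 = 4435/4721 - 205/694 = 2110085/3276374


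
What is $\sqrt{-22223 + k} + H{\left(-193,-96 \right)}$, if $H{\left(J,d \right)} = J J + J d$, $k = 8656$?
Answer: $55777 + i \sqrt{13567} \approx 55777.0 + 116.48 i$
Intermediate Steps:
$H{\left(J,d \right)} = J^{2} + J d$
$\sqrt{-22223 + k} + H{\left(-193,-96 \right)} = \sqrt{-22223 + 8656} - 193 \left(-193 - 96\right) = \sqrt{-13567} - -55777 = i \sqrt{13567} + 55777 = 55777 + i \sqrt{13567}$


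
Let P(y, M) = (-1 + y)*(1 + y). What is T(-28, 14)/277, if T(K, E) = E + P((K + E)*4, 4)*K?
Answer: -87766/277 ≈ -316.84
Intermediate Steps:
P(y, M) = (1 + y)*(-1 + y)
T(K, E) = E + K*(-1 + (4*E + 4*K)²) (T(K, E) = E + (-1 + ((K + E)*4)²)*K = E + (-1 + ((E + K)*4)²)*K = E + (-1 + (4*E + 4*K)²)*K = E + K*(-1 + (4*E + 4*K)²))
T(-28, 14)/277 = (14 - 28*(-1 + 16*(14 - 28)²))/277 = (14 - 28*(-1 + 16*(-14)²))*(1/277) = (14 - 28*(-1 + 16*196))*(1/277) = (14 - 28*(-1 + 3136))*(1/277) = (14 - 28*3135)*(1/277) = (14 - 87780)*(1/277) = -87766*1/277 = -87766/277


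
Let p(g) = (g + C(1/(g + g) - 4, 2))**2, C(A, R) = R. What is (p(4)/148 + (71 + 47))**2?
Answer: 19140625/1369 ≈ 13981.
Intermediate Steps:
p(g) = (2 + g)**2 (p(g) = (g + 2)**2 = (2 + g)**2)
(p(4)/148 + (71 + 47))**2 = ((2 + 4)**2/148 + (71 + 47))**2 = (6**2*(1/148) + 118)**2 = (36*(1/148) + 118)**2 = (9/37 + 118)**2 = (4375/37)**2 = 19140625/1369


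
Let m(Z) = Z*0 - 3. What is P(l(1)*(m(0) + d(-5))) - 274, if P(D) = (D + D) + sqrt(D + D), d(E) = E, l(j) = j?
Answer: -290 + 4*I ≈ -290.0 + 4.0*I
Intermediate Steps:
m(Z) = -3 (m(Z) = 0 - 3 = -3)
P(D) = 2*D + sqrt(2)*sqrt(D) (P(D) = 2*D + sqrt(2*D) = 2*D + sqrt(2)*sqrt(D))
P(l(1)*(m(0) + d(-5))) - 274 = (2*(1*(-3 - 5)) + sqrt(2)*sqrt(1*(-3 - 5))) - 274 = (2*(1*(-8)) + sqrt(2)*sqrt(1*(-8))) - 274 = (2*(-8) + sqrt(2)*sqrt(-8)) - 274 = (-16 + sqrt(2)*(2*I*sqrt(2))) - 274 = (-16 + 4*I) - 274 = -290 + 4*I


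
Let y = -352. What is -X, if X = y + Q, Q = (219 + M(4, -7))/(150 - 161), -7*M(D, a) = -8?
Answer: 28645/77 ≈ 372.01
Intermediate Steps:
M(D, a) = 8/7 (M(D, a) = -1/7*(-8) = 8/7)
Q = -1541/77 (Q = (219 + 8/7)/(150 - 161) = (1541/7)/(-11) = (1541/7)*(-1/11) = -1541/77 ≈ -20.013)
X = -28645/77 (X = -352 - 1541/77 = -28645/77 ≈ -372.01)
-X = -1*(-28645/77) = 28645/77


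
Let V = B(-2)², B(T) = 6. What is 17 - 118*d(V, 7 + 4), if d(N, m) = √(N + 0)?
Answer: -691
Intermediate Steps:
V = 36 (V = 6² = 36)
d(N, m) = √N
17 - 118*d(V, 7 + 4) = 17 - 118*√36 = 17 - 118*6 = 17 - 708 = -691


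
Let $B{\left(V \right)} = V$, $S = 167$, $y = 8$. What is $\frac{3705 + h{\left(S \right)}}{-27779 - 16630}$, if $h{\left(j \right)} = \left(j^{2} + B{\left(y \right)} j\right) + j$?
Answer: $- \frac{33097}{44409} \approx -0.74528$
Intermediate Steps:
$h{\left(j \right)} = j^{2} + 9 j$ ($h{\left(j \right)} = \left(j^{2} + 8 j\right) + j = j^{2} + 9 j$)
$\frac{3705 + h{\left(S \right)}}{-27779 - 16630} = \frac{3705 + 167 \left(9 + 167\right)}{-27779 - 16630} = \frac{3705 + 167 \cdot 176}{-44409} = \left(3705 + 29392\right) \left(- \frac{1}{44409}\right) = 33097 \left(- \frac{1}{44409}\right) = - \frac{33097}{44409}$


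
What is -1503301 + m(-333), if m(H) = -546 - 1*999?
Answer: -1504846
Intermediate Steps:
m(H) = -1545 (m(H) = -546 - 999 = -1545)
-1503301 + m(-333) = -1503301 - 1545 = -1504846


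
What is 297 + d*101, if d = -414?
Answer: -41517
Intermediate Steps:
297 + d*101 = 297 - 414*101 = 297 - 41814 = -41517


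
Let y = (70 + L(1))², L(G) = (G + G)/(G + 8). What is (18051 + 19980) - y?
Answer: 2681087/81 ≈ 33100.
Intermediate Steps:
L(G) = 2*G/(8 + G) (L(G) = (2*G)/(8 + G) = 2*G/(8 + G))
y = 399424/81 (y = (70 + 2*1/(8 + 1))² = (70 + 2*1/9)² = (70 + 2*1*(⅑))² = (70 + 2/9)² = (632/9)² = 399424/81 ≈ 4931.2)
(18051 + 19980) - y = (18051 + 19980) - 1*399424/81 = 38031 - 399424/81 = 2681087/81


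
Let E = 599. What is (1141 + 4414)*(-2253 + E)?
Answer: -9187970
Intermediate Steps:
(1141 + 4414)*(-2253 + E) = (1141 + 4414)*(-2253 + 599) = 5555*(-1654) = -9187970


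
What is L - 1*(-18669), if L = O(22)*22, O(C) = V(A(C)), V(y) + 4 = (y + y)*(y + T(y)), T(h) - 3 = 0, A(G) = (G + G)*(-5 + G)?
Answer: 24735493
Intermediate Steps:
A(G) = 2*G*(-5 + G) (A(G) = (2*G)*(-5 + G) = 2*G*(-5 + G))
T(h) = 3 (T(h) = 3 + 0 = 3)
V(y) = -4 + 2*y*(3 + y) (V(y) = -4 + (y + y)*(y + 3) = -4 + (2*y)*(3 + y) = -4 + 2*y*(3 + y))
O(C) = -4 + 8*C²*(-5 + C)² + 12*C*(-5 + C) (O(C) = -4 + 2*(2*C*(-5 + C))² + 6*(2*C*(-5 + C)) = -4 + 2*(4*C²*(-5 + C)²) + 12*C*(-5 + C) = -4 + 8*C²*(-5 + C)² + 12*C*(-5 + C))
L = 24716824 (L = (-4 + 8*22²*(-5 + 22)² + 12*22*(-5 + 22))*22 = (-4 + 8*484*17² + 12*22*17)*22 = (-4 + 8*484*289 + 4488)*22 = (-4 + 1119008 + 4488)*22 = 1123492*22 = 24716824)
L - 1*(-18669) = 24716824 - 1*(-18669) = 24716824 + 18669 = 24735493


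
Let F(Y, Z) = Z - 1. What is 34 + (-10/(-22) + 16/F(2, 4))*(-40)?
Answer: -6518/33 ≈ -197.52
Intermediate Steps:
F(Y, Z) = -1 + Z
34 + (-10/(-22) + 16/F(2, 4))*(-40) = 34 + (-10/(-22) + 16/(-1 + 4))*(-40) = 34 + (-10*(-1/22) + 16/3)*(-40) = 34 + (5/11 + 16*(⅓))*(-40) = 34 + (5/11 + 16/3)*(-40) = 34 + (191/33)*(-40) = 34 - 7640/33 = -6518/33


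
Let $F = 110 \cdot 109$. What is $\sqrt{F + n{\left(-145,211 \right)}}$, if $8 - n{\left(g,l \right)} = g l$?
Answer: $\sqrt{42593} \approx 206.38$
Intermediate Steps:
$n{\left(g,l \right)} = 8 - g l$
$F = 11990$
$\sqrt{F + n{\left(-145,211 \right)}} = \sqrt{11990 - \left(-8 - 30595\right)} = \sqrt{11990 + \left(8 + 30595\right)} = \sqrt{11990 + 30603} = \sqrt{42593}$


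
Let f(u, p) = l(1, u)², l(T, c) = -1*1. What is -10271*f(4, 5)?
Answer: -10271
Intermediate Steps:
l(T, c) = -1
f(u, p) = 1 (f(u, p) = (-1)² = 1)
-10271*f(4, 5) = -10271*1 = -10271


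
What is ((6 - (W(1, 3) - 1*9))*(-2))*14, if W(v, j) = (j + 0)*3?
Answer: -168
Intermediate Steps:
W(v, j) = 3*j (W(v, j) = j*3 = 3*j)
((6 - (W(1, 3) - 1*9))*(-2))*14 = ((6 - (3*3 - 1*9))*(-2))*14 = ((6 - (9 - 9))*(-2))*14 = ((6 - 1*0)*(-2))*14 = ((6 + 0)*(-2))*14 = (6*(-2))*14 = -12*14 = -168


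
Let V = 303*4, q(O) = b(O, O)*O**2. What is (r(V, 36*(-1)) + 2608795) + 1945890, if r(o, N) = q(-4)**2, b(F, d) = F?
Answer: 4558781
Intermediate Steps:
q(O) = O**3 (q(O) = O*O**2 = O**3)
V = 1212
r(o, N) = 4096 (r(o, N) = ((-4)**3)**2 = (-64)**2 = 4096)
(r(V, 36*(-1)) + 2608795) + 1945890 = (4096 + 2608795) + 1945890 = 2612891 + 1945890 = 4558781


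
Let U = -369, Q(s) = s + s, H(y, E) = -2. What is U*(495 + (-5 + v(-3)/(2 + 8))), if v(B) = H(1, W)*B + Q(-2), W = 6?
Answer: -904419/5 ≈ -1.8088e+5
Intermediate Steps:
Q(s) = 2*s
v(B) = -4 - 2*B (v(B) = -2*B + 2*(-2) = -2*B - 4 = -4 - 2*B)
U*(495 + (-5 + v(-3)/(2 + 8))) = -369*(495 + (-5 + (-4 - 2*(-3))/(2 + 8))) = -369*(495 + (-5 + (-4 + 6)/10)) = -369*(495 + (-5 + (1/10)*2)) = -369*(495 + (-5 + 1/5)) = -369*(495 - 24/5) = -369*2451/5 = -904419/5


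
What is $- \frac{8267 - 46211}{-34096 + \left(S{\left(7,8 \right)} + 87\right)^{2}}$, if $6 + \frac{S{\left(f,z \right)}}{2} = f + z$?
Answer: $- \frac{37944}{23071} \approx -1.6447$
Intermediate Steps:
$S{\left(f,z \right)} = -12 + 2 f + 2 z$ ($S{\left(f,z \right)} = -12 + 2 \left(f + z\right) = -12 + \left(2 f + 2 z\right) = -12 + 2 f + 2 z$)
$- \frac{8267 - 46211}{-34096 + \left(S{\left(7,8 \right)} + 87\right)^{2}} = - \frac{8267 - 46211}{-34096 + \left(\left(-12 + 2 \cdot 7 + 2 \cdot 8\right) + 87\right)^{2}} = - \frac{-37944}{-34096 + \left(\left(-12 + 14 + 16\right) + 87\right)^{2}} = - \frac{-37944}{-34096 + \left(18 + 87\right)^{2}} = - \frac{-37944}{-34096 + 105^{2}} = - \frac{-37944}{-34096 + 11025} = - \frac{-37944}{-23071} = - \frac{\left(-37944\right) \left(-1\right)}{23071} = \left(-1\right) \frac{37944}{23071} = - \frac{37944}{23071}$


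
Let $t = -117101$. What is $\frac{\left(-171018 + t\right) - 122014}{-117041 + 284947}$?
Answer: $- \frac{410133}{167906} \approx -2.4426$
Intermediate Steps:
$\frac{\left(-171018 + t\right) - 122014}{-117041 + 284947} = \frac{\left(-171018 - 117101\right) - 122014}{-117041 + 284947} = \frac{-288119 - 122014}{167906} = \left(-410133\right) \frac{1}{167906} = - \frac{410133}{167906}$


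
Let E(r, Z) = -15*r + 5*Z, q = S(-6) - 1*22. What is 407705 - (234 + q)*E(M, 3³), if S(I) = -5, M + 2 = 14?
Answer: 417020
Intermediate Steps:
M = 12 (M = -2 + 14 = 12)
q = -27 (q = -5 - 1*22 = -5 - 22 = -27)
407705 - (234 + q)*E(M, 3³) = 407705 - (234 - 27)*(-15*12 + 5*3³) = 407705 - 207*(-180 + 5*27) = 407705 - 207*(-180 + 135) = 407705 - 207*(-45) = 407705 - 1*(-9315) = 407705 + 9315 = 417020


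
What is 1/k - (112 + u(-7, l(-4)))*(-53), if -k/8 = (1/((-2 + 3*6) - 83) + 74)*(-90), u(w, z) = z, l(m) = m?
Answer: 20429185027/3569040 ≈ 5724.0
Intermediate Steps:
k = 3569040/67 (k = -8*(1/((-2 + 3*6) - 83) + 74)*(-90) = -8*(1/((-2 + 18) - 83) + 74)*(-90) = -8*(1/(16 - 83) + 74)*(-90) = -8*(1/(-67) + 74)*(-90) = -8*(-1/67 + 74)*(-90) = -39656*(-90)/67 = -8*(-446130/67) = 3569040/67 ≈ 53269.)
1/k - (112 + u(-7, l(-4)))*(-53) = 1/(3569040/67) - (112 - 4)*(-53) = 67/3569040 - 108*(-53) = 67/3569040 - 1*(-5724) = 67/3569040 + 5724 = 20429185027/3569040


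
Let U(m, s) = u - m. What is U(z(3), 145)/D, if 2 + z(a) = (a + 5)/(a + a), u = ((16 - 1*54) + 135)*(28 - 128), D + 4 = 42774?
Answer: -14549/64155 ≈ -0.22678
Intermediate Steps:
D = 42770 (D = -4 + 42774 = 42770)
u = -9700 (u = ((16 - 54) + 135)*(-100) = (-38 + 135)*(-100) = 97*(-100) = -9700)
z(a) = -2 + (5 + a)/(2*a) (z(a) = -2 + (a + 5)/(a + a) = -2 + (5 + a)/((2*a)) = -2 + (5 + a)*(1/(2*a)) = -2 + (5 + a)/(2*a))
U(m, s) = -9700 - m
U(z(3), 145)/D = (-9700 - (5 - 3*3)/(2*3))/42770 = (-9700 - (5 - 9)/(2*3))*(1/42770) = (-9700 - (-4)/(2*3))*(1/42770) = (-9700 - 1*(-⅔))*(1/42770) = (-9700 + ⅔)*(1/42770) = -29098/3*1/42770 = -14549/64155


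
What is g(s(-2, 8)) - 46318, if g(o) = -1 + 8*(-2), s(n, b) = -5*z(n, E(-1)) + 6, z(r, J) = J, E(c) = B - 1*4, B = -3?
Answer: -46335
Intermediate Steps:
E(c) = -7 (E(c) = -3 - 1*4 = -3 - 4 = -7)
s(n, b) = 41 (s(n, b) = -5*(-7) + 6 = 35 + 6 = 41)
g(o) = -17 (g(o) = -1 - 16 = -17)
g(s(-2, 8)) - 46318 = -17 - 46318 = -46335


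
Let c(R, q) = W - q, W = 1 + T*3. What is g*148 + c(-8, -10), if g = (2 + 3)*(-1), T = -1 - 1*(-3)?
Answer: -723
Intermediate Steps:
T = 2 (T = -1 + 3 = 2)
g = -5 (g = 5*(-1) = -5)
W = 7 (W = 1 + 2*3 = 1 + 6 = 7)
c(R, q) = 7 - q
g*148 + c(-8, -10) = -5*148 + (7 - 1*(-10)) = -740 + (7 + 10) = -740 + 17 = -723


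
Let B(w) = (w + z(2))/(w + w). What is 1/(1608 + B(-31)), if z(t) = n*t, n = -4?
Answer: 62/99735 ≈ 0.00062165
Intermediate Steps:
z(t) = -4*t
B(w) = (-8 + w)/(2*w) (B(w) = (w - 4*2)/(w + w) = (w - 8)/((2*w)) = (-8 + w)*(1/(2*w)) = (-8 + w)/(2*w))
1/(1608 + B(-31)) = 1/(1608 + (½)*(-8 - 31)/(-31)) = 1/(1608 + (½)*(-1/31)*(-39)) = 1/(1608 + 39/62) = 1/(99735/62) = 62/99735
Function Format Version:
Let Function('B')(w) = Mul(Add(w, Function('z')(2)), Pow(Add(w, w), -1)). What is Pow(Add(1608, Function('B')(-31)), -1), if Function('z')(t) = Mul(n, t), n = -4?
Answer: Rational(62, 99735) ≈ 0.00062165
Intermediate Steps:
Function('z')(t) = Mul(-4, t)
Function('B')(w) = Mul(Rational(1, 2), Pow(w, -1), Add(-8, w)) (Function('B')(w) = Mul(Add(w, Mul(-4, 2)), Pow(Add(w, w), -1)) = Mul(Add(w, -8), Pow(Mul(2, w), -1)) = Mul(Add(-8, w), Mul(Rational(1, 2), Pow(w, -1))) = Mul(Rational(1, 2), Pow(w, -1), Add(-8, w)))
Pow(Add(1608, Function('B')(-31)), -1) = Pow(Add(1608, Mul(Rational(1, 2), Pow(-31, -1), Add(-8, -31))), -1) = Pow(Add(1608, Mul(Rational(1, 2), Rational(-1, 31), -39)), -1) = Pow(Add(1608, Rational(39, 62)), -1) = Pow(Rational(99735, 62), -1) = Rational(62, 99735)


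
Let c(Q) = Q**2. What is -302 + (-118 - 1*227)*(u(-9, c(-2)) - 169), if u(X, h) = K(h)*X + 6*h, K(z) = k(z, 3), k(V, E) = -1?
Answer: 46618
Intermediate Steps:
K(z) = -1
u(X, h) = -X + 6*h
-302 + (-118 - 1*227)*(u(-9, c(-2)) - 169) = -302 + (-118 - 1*227)*((-1*(-9) + 6*(-2)**2) - 169) = -302 + (-118 - 227)*((9 + 6*4) - 169) = -302 - 345*((9 + 24) - 169) = -302 - 345*(33 - 169) = -302 - 345*(-136) = -302 + 46920 = 46618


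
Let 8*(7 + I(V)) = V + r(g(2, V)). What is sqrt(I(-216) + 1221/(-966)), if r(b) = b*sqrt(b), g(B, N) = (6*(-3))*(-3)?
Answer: sqrt(-3656310 + 2099601*sqrt(6))/322 ≈ 3.7866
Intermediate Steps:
g(B, N) = 54 (g(B, N) = -18*(-3) = 54)
r(b) = b**(3/2)
I(V) = -7 + V/8 + 81*sqrt(6)/4 (I(V) = -7 + (V + 54**(3/2))/8 = -7 + (V + 162*sqrt(6))/8 = -7 + (V/8 + 81*sqrt(6)/4) = -7 + V/8 + 81*sqrt(6)/4)
sqrt(I(-216) + 1221/(-966)) = sqrt((-7 + (1/8)*(-216) + 81*sqrt(6)/4) + 1221/(-966)) = sqrt((-7 - 27 + 81*sqrt(6)/4) + 1221*(-1/966)) = sqrt((-34 + 81*sqrt(6)/4) - 407/322) = sqrt(-11355/322 + 81*sqrt(6)/4)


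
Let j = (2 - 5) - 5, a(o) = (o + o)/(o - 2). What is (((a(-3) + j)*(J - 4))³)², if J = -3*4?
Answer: 25917517364985856/15625 ≈ 1.6587e+12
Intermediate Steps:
J = -12
a(o) = 2*o/(-2 + o) (a(o) = (2*o)/(-2 + o) = 2*o/(-2 + o))
j = -8 (j = -3 - 5 = -8)
(((a(-3) + j)*(J - 4))³)² = (((2*(-3)/(-2 - 3) - 8)*(-12 - 4))³)² = (((2*(-3)/(-5) - 8)*(-16))³)² = (((2*(-3)*(-⅕) - 8)*(-16))³)² = (((6/5 - 8)*(-16))³)² = ((-34/5*(-16))³)² = ((544/5)³)² = (160989184/125)² = 25917517364985856/15625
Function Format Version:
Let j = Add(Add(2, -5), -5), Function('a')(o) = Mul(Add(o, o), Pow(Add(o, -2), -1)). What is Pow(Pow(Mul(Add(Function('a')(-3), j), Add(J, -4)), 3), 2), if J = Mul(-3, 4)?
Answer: Rational(25917517364985856, 15625) ≈ 1.6587e+12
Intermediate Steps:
J = -12
Function('a')(o) = Mul(2, o, Pow(Add(-2, o), -1)) (Function('a')(o) = Mul(Mul(2, o), Pow(Add(-2, o), -1)) = Mul(2, o, Pow(Add(-2, o), -1)))
j = -8 (j = Add(-3, -5) = -8)
Pow(Pow(Mul(Add(Function('a')(-3), j), Add(J, -4)), 3), 2) = Pow(Pow(Mul(Add(Mul(2, -3, Pow(Add(-2, -3), -1)), -8), Add(-12, -4)), 3), 2) = Pow(Pow(Mul(Add(Mul(2, -3, Pow(-5, -1)), -8), -16), 3), 2) = Pow(Pow(Mul(Add(Mul(2, -3, Rational(-1, 5)), -8), -16), 3), 2) = Pow(Pow(Mul(Add(Rational(6, 5), -8), -16), 3), 2) = Pow(Pow(Mul(Rational(-34, 5), -16), 3), 2) = Pow(Pow(Rational(544, 5), 3), 2) = Pow(Rational(160989184, 125), 2) = Rational(25917517364985856, 15625)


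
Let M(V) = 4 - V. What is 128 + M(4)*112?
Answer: 128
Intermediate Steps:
128 + M(4)*112 = 128 + (4 - 1*4)*112 = 128 + (4 - 4)*112 = 128 + 0*112 = 128 + 0 = 128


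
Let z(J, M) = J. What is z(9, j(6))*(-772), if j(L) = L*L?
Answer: -6948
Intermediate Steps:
j(L) = L²
z(9, j(6))*(-772) = 9*(-772) = -6948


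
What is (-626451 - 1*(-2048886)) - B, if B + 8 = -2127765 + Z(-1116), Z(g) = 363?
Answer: 3549845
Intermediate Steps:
B = -2127410 (B = -8 + (-2127765 + 363) = -8 - 2127402 = -2127410)
(-626451 - 1*(-2048886)) - B = (-626451 - 1*(-2048886)) - 1*(-2127410) = (-626451 + 2048886) + 2127410 = 1422435 + 2127410 = 3549845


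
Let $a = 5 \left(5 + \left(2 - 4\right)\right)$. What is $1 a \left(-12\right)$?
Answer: $-180$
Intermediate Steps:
$a = 15$ ($a = 5 \left(5 + \left(2 - 4\right)\right) = 5 \left(5 - 2\right) = 5 \cdot 3 = 15$)
$1 a \left(-12\right) = 1 \cdot 15 \left(-12\right) = 15 \left(-12\right) = -180$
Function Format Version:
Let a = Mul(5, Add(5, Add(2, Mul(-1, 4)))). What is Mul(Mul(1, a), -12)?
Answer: -180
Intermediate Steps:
a = 15 (a = Mul(5, Add(5, Add(2, -4))) = Mul(5, Add(5, -2)) = Mul(5, 3) = 15)
Mul(Mul(1, a), -12) = Mul(Mul(1, 15), -12) = Mul(15, -12) = -180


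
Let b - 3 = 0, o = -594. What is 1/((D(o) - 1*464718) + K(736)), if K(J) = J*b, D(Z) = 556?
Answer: -1/461954 ≈ -2.1647e-6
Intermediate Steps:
b = 3 (b = 3 + 0 = 3)
K(J) = 3*J (K(J) = J*3 = 3*J)
1/((D(o) - 1*464718) + K(736)) = 1/((556 - 1*464718) + 3*736) = 1/((556 - 464718) + 2208) = 1/(-464162 + 2208) = 1/(-461954) = -1/461954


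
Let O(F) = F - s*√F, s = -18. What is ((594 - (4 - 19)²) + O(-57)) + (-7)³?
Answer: -31 + 18*I*√57 ≈ -31.0 + 135.9*I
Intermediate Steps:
O(F) = F + 18*√F (O(F) = F - (-18)*√F = F + 18*√F)
((594 - (4 - 19)²) + O(-57)) + (-7)³ = ((594 - (4 - 19)²) + (-57 + 18*√(-57))) + (-7)³ = ((594 - 1*(-15)²) + (-57 + 18*(I*√57))) - 343 = ((594 - 1*225) + (-57 + 18*I*√57)) - 343 = ((594 - 225) + (-57 + 18*I*√57)) - 343 = (369 + (-57 + 18*I*√57)) - 343 = (312 + 18*I*√57) - 343 = -31 + 18*I*√57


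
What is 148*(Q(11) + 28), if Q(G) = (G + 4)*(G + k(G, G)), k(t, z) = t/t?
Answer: 30784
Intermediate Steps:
k(t, z) = 1
Q(G) = (1 + G)*(4 + G) (Q(G) = (G + 4)*(G + 1) = (4 + G)*(1 + G) = (1 + G)*(4 + G))
148*(Q(11) + 28) = 148*((4 + 11² + 5*11) + 28) = 148*((4 + 121 + 55) + 28) = 148*(180 + 28) = 148*208 = 30784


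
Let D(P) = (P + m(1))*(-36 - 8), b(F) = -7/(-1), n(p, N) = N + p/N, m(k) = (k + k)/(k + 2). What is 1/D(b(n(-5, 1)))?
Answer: -3/1012 ≈ -0.0029644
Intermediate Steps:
m(k) = 2*k/(2 + k) (m(k) = (2*k)/(2 + k) = 2*k/(2 + k))
b(F) = 7 (b(F) = -7*(-1) = 7)
D(P) = -88/3 - 44*P (D(P) = (P + 2*1/(2 + 1))*(-36 - 8) = (P + 2*1/3)*(-44) = (P + 2*1*(1/3))*(-44) = (P + 2/3)*(-44) = (2/3 + P)*(-44) = -88/3 - 44*P)
1/D(b(n(-5, 1))) = 1/(-88/3 - 44*7) = 1/(-88/3 - 308) = 1/(-1012/3) = -3/1012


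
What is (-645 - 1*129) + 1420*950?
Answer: 1348226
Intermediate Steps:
(-645 - 1*129) + 1420*950 = (-645 - 129) + 1349000 = -774 + 1349000 = 1348226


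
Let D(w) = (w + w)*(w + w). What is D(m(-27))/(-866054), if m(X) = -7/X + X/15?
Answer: -86528/7891917075 ≈ -1.0964e-5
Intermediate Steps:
m(X) = -7/X + X/15 (m(X) = -7/X + X*(1/15) = -7/X + X/15)
D(w) = 4*w² (D(w) = (2*w)*(2*w) = 4*w²)
D(m(-27))/(-866054) = (4*(-7/(-27) + (1/15)*(-27))²)/(-866054) = (4*(-7*(-1/27) - 9/5)²)*(-1/866054) = (4*(7/27 - 9/5)²)*(-1/866054) = (4*(-208/135)²)*(-1/866054) = (4*(43264/18225))*(-1/866054) = (173056/18225)*(-1/866054) = -86528/7891917075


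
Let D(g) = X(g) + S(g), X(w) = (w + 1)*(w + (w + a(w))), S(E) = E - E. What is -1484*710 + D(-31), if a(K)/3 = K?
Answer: -1048990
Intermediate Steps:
S(E) = 0
a(K) = 3*K
X(w) = 5*w*(1 + w) (X(w) = (w + 1)*(w + (w + 3*w)) = (1 + w)*(w + 4*w) = (1 + w)*(5*w) = 5*w*(1 + w))
D(g) = 5*g*(1 + g) (D(g) = 5*g*(1 + g) + 0 = 5*g*(1 + g))
-1484*710 + D(-31) = -1484*710 + 5*(-31)*(1 - 31) = -1053640 + 5*(-31)*(-30) = -1053640 + 4650 = -1048990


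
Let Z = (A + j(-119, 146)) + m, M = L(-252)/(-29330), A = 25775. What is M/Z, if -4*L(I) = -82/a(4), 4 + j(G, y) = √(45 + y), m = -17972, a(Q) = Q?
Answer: -319759/14271792634400 + 41*√191/14271792634400 ≈ -2.2365e-8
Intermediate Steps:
j(G, y) = -4 + √(45 + y)
L(I) = 41/8 (L(I) = -(-41)/(2*4) = -¼*(-41/2) = 41/8)
M = -41/234640 (M = (41/8)/(-29330) = (41/8)*(-1/29330) = -41/234640 ≈ -0.00017474)
Z = 7799 + √191 (Z = (25775 + (-4 + √(45 + 146))) - 17972 = (25775 + (-4 + √191)) - 17972 = (25771 + √191) - 17972 = 7799 + √191 ≈ 7812.8)
M/Z = -41/(234640*(7799 + √191))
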